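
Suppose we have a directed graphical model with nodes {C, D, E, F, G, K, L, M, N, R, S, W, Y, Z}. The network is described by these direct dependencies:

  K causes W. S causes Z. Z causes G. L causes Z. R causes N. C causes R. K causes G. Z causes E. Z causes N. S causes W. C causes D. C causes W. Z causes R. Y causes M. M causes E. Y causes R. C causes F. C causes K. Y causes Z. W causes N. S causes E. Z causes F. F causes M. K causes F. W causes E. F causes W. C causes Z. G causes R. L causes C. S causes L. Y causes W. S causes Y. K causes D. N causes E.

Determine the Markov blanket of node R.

R has parents C, G, Y, Z.
R's children: N.
Parents of each child, excluding R:
  parents(N) \ {R} = {W, Z}.
Taking the union gives {C, G, N, W, Y, Z}.

{C, G, N, W, Y, Z}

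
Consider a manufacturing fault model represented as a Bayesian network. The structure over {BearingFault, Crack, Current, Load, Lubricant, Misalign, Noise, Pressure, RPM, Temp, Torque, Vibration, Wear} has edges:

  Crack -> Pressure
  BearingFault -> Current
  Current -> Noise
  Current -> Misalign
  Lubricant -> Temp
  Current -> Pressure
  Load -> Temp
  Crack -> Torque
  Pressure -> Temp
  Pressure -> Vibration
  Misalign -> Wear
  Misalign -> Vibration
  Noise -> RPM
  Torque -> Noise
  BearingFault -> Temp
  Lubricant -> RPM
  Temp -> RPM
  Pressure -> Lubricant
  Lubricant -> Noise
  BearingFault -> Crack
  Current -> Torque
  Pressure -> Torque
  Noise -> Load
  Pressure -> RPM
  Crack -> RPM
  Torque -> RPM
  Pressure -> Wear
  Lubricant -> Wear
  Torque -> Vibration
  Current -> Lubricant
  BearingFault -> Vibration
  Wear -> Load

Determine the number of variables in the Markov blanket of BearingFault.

9

BearingFault has no parents.
BearingFault's children: Crack, Current, Temp, Vibration.
Parents of each child, excluding BearingFault:
  Crack: —
  Current: —
  Vibration: Misalign, Pressure, Torque
  Temp: Load, Lubricant, Pressure
MB(BearingFault) = {Crack, Current, Load, Lubricant, Misalign, Pressure, Temp, Torque, Vibration}, which has 9 nodes.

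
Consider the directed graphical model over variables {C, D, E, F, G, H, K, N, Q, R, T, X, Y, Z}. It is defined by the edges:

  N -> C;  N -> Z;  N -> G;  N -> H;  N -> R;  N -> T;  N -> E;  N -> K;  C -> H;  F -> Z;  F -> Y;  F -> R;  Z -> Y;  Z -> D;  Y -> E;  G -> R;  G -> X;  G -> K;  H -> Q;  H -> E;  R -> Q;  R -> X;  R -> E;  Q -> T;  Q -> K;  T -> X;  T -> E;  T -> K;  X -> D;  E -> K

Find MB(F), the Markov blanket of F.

{G, N, R, Y, Z}

Pa(F) = {}.
Ch(F) = {R, Y, Z}.
Co-parents of F (other parents of its children):
  Z's other parent is N.
  Y's other parent is Z.
  parents(R) \ {F} = {G, N}.
So the Markov blanket of F is {G, N, R, Y, Z}.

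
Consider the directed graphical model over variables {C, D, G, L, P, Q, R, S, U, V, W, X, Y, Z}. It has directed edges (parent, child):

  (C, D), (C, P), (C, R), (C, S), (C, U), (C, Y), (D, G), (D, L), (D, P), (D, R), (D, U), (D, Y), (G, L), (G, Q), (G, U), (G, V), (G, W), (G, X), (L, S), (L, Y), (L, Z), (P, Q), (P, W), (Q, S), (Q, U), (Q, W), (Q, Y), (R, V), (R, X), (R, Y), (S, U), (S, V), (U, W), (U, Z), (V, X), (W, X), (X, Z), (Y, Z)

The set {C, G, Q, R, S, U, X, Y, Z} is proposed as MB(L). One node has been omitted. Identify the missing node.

A node's Markov blanket = Pa ∪ Ch ∪ (parents of Ch other than the node itself).
Children of L: S, Y, Z.
L has parents D, G.
Co-parents of L (other parents of its children):
  S: C, Q
  Y: C, D, Q, R
  Z: U, X, Y
MB(L) = {C, D, G, Q, R, S, U, X, Y, Z}.
Comparing with the claimed set, D is missing.

D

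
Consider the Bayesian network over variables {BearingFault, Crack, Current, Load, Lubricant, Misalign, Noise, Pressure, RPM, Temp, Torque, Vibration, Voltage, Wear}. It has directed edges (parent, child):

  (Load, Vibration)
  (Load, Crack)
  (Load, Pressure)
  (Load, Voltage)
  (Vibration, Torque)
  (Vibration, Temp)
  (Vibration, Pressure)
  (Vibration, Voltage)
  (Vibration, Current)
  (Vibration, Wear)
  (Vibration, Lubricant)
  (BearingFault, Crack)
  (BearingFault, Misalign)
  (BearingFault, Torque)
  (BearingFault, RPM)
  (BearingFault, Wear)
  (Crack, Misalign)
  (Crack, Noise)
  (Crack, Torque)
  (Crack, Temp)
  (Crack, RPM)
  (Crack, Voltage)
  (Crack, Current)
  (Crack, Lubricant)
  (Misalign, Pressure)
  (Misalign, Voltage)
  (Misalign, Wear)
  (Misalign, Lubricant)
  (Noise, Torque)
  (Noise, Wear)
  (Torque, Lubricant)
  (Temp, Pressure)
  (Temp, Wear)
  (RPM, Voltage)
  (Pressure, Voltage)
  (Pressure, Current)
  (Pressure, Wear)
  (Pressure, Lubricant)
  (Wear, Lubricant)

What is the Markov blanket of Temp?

A node's Markov blanket = Pa ∪ Ch ∪ (parents of Ch other than the node itself).
Temp's parents: Crack, Vibration.
Temp has children Pressure, Wear.
Parents of each child, excluding Temp:
  Pressure's other parents are Load, Misalign, Vibration.
  Wear's other parents are BearingFault, Misalign, Noise, Pressure, Vibration.
MB(Temp) = {BearingFault, Crack, Load, Misalign, Noise, Pressure, Vibration, Wear}.

{BearingFault, Crack, Load, Misalign, Noise, Pressure, Vibration, Wear}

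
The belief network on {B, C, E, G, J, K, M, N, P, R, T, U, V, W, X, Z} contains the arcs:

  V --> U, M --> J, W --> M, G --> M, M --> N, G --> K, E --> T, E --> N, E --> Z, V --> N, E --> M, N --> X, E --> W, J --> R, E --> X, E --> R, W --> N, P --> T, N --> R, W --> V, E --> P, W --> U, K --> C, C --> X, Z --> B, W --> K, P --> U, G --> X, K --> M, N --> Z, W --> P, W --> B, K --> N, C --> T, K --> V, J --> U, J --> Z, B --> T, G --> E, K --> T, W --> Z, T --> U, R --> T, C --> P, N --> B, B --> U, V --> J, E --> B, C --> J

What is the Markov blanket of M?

M's children: J, N.
Pa(M) = {E, G, K, W}.
Other parents of M's children:
  N's other parents are E, K, V, W.
  J also has parents C, V.
MB(M) = {C, E, G, J, K, N, V, W}.

{C, E, G, J, K, N, V, W}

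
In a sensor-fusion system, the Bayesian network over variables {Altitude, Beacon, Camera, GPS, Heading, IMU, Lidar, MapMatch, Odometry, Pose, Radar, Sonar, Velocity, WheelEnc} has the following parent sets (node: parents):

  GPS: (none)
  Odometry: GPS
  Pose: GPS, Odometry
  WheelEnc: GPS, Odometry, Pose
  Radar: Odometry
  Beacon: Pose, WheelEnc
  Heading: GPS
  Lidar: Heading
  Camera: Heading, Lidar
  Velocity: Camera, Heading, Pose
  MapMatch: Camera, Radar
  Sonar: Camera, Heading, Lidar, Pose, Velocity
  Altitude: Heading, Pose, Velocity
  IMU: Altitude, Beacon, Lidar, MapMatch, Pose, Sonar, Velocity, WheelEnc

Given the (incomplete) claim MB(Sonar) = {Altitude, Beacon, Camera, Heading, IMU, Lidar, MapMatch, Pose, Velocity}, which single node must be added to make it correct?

WheelEnc

Recall MB(v) = parents ∪ children ∪ spouses, where spouses are the other parents of v's children.
Children of Sonar: IMU.
Pa(Sonar) = {Camera, Heading, Lidar, Pose, Velocity}.
Other parents of Sonar's children:
  parents(IMU) \ {Sonar} = {Altitude, Beacon, Lidar, MapMatch, Pose, Velocity, WheelEnc}.
MB(Sonar) = {Altitude, Beacon, Camera, Heading, IMU, Lidar, MapMatch, Pose, Velocity, WheelEnc}.
Comparing with the claimed set, WheelEnc is missing.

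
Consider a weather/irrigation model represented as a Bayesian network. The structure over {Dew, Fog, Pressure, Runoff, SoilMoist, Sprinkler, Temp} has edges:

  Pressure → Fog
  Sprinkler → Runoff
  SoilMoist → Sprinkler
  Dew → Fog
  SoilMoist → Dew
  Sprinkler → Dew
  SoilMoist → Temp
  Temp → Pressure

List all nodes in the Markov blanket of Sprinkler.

{Dew, Runoff, SoilMoist}

The Markov blanket of a node is its parents, its children, and the other parents of its children.
Sprinkler's parents: SoilMoist.
Children of Sprinkler: Dew, Runoff.
Other parents of Sprinkler's children:
  Dew also has parent SoilMoist.
  Runoff has no other parent.
Taking the union gives {Dew, Runoff, SoilMoist}.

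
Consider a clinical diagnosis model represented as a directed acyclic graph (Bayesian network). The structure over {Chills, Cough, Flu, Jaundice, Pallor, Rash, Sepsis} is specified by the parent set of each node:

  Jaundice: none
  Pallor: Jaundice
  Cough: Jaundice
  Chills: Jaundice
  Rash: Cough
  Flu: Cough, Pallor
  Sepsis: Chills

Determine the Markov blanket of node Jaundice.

{Chills, Cough, Pallor}

Jaundice's parents: none.
Jaundice has children Chills, Cough, Pallor.
Parents of each child, excluding Jaundice:
  Pallor: —
  Cough: —
  Chills: —
Union: {} ∪ {Chills, Cough, Pallor} ∪ {} = {Chills, Cough, Pallor}.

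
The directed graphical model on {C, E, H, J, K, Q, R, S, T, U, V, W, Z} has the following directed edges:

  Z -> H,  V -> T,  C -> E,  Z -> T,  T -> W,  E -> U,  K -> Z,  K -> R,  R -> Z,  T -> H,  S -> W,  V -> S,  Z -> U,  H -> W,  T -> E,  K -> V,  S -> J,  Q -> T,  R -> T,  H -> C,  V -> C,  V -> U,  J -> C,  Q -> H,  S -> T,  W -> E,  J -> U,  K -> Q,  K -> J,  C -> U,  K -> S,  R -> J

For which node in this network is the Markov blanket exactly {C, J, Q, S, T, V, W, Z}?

H

The target node must have every member of {C, J, Q, S, T, V, W, Z} as a parent, child, or co-parent, and no others.
Parents of H: Q, T, Z; children: C, W; co-parents: J, S, T, V.
These exactly cover the given set, so the node is H.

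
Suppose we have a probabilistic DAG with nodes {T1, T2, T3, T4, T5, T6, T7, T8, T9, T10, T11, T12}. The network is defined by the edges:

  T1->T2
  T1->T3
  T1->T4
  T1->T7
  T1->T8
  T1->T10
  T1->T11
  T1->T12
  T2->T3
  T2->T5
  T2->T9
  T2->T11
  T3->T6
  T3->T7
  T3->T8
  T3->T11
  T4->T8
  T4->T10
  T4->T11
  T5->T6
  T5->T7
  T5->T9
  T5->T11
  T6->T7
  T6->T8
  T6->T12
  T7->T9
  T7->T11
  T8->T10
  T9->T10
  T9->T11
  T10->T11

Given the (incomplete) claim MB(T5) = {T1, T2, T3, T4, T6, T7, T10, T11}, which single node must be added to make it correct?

By definition, MB(T5) is built from T5's parents, T5's children, and the co-parents of T5.
T5's children: T6, T7, T9, T11.
T5's parents: T2.
For each child, the remaining parents (spouses of T5):
  T6: T3
  T7: T1, T3, T6
  T9: T2, T7
  T11: T1, T2, T3, T4, T7, T9, T10
MB(T5) = {T1, T2, T3, T4, T6, T7, T9, T10, T11}.
Comparing with the claimed set, T9 is missing.

T9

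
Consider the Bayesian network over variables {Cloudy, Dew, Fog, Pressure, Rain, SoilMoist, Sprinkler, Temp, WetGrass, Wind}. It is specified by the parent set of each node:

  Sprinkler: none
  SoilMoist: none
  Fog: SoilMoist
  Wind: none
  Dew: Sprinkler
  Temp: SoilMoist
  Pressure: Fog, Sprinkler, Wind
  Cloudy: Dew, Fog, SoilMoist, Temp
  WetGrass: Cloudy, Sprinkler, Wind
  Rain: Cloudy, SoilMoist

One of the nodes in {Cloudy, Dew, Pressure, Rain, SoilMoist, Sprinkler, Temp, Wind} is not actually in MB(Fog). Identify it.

Fog's children: Cloudy, Pressure.
Parents of Fog: SoilMoist.
Parents of each child, excluding Fog:
  parents(Pressure) \ {Fog} = {Sprinkler, Wind}.
  Cloudy also has parents Dew, SoilMoist, Temp.
MB(Fog) = {Cloudy, Dew, Pressure, SoilMoist, Sprinkler, Temp, Wind}.
Rain is neither a parent, child, nor co-parent of Fog, so it does not belong.

Rain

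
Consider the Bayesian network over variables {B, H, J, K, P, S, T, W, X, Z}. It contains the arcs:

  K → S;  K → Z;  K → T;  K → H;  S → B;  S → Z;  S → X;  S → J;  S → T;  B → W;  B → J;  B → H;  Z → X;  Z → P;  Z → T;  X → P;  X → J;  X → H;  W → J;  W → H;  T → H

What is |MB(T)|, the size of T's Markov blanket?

By definition, MB(T) is built from T's parents, T's children, and the co-parents of T.
Pa(T) = {K, S, Z}.
T's children: H.
Co-parents of T (other parents of its children):
  H's other parents are B, K, W, X.
MB(T) = {B, H, K, S, W, X, Z}, which has 7 nodes.

7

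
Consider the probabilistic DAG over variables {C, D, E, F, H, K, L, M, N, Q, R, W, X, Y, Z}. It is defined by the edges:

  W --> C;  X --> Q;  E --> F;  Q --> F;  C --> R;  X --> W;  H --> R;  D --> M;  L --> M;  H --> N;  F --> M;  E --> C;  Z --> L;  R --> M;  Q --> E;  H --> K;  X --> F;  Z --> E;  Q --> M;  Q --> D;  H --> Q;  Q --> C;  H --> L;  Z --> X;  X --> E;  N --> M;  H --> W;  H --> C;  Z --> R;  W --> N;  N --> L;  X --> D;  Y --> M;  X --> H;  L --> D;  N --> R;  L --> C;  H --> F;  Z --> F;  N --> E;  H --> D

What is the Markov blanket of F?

A node's Markov blanket = Pa ∪ Ch ∪ (parents of Ch other than the node itself).
Ch(F) = {M}.
F's parents: E, H, Q, X, Z.
Co-parents of F (other parents of its children):
  M: D, L, N, Q, R, Y
So the Markov blanket of F is {D, E, H, L, M, N, Q, R, X, Y, Z}.

{D, E, H, L, M, N, Q, R, X, Y, Z}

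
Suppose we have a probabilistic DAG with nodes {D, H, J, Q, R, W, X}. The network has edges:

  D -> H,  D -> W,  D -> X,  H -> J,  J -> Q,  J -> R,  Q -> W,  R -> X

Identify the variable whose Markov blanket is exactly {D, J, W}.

Q

The target node must have every member of {D, J, W} as a parent, child, or co-parent, and no others.
Parents of Q: J; children: W; co-parents: D.
These exactly cover the given set, so the node is Q.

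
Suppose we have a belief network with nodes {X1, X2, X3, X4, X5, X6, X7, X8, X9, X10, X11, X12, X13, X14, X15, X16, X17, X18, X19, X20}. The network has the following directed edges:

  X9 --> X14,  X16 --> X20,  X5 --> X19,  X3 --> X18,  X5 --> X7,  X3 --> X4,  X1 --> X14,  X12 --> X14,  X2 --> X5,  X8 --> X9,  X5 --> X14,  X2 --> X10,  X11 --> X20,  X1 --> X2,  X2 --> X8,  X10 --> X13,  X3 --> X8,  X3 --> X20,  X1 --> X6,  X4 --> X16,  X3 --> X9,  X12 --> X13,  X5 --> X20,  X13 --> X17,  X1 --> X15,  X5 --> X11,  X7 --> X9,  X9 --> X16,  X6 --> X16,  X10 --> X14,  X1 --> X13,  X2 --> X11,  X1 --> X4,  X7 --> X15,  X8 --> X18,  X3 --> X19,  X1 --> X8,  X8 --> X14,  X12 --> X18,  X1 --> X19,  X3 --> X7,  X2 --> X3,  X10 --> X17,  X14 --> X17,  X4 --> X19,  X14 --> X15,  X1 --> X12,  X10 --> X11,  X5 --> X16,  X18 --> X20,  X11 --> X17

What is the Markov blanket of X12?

A node's Markov blanket = Pa ∪ Ch ∪ (parents of Ch other than the node itself).
Parents of X12: X1.
X12 has children X13, X14, X18.
For each child, the remaining parents (spouses of X12):
  X13: X1, X10
  X14: X1, X5, X8, X9, X10
  X18: X3, X8
Taking the union gives {X1, X3, X5, X8, X9, X10, X13, X14, X18}.

{X1, X3, X5, X8, X9, X10, X13, X14, X18}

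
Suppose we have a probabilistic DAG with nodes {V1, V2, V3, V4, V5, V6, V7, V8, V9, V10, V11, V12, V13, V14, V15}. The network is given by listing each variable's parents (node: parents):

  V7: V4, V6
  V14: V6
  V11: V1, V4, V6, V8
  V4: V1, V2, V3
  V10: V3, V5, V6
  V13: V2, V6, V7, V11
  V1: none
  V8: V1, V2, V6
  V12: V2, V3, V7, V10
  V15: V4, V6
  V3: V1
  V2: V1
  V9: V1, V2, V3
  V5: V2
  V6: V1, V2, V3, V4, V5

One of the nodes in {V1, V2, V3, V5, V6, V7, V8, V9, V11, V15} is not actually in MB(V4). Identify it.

V9

A node's Markov blanket = Pa ∪ Ch ∪ (parents of Ch other than the node itself).
V4's parents: V1, V2, V3.
Children of V4: V6, V7, V11, V15.
Other parents of V4's children:
  V6: V1, V2, V3, V5
  V7: V6
  V11: V1, V6, V8
  V15: V6
MB(V4) = {V1, V2, V3, V5, V6, V7, V8, V11, V15}.
V9 is neither a parent, child, nor co-parent of V4, so it does not belong.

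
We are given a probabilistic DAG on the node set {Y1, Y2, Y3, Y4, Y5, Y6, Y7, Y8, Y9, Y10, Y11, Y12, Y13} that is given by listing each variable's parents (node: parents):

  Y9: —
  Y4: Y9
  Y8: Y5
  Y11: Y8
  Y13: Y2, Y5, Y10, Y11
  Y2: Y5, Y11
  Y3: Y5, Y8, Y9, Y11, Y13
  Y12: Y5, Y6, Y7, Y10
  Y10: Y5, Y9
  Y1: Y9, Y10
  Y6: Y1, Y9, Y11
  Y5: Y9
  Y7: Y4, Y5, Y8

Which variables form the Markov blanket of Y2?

Recall MB(v) = parents ∪ children ∪ spouses, where spouses are the other parents of v's children.
Parents of Y2: Y5, Y11.
Children of Y2: Y13.
Co-parents of Y2 (other parents of its children):
  Y13: Y5, Y10, Y11
Taking the union gives {Y5, Y10, Y11, Y13}.

{Y5, Y10, Y11, Y13}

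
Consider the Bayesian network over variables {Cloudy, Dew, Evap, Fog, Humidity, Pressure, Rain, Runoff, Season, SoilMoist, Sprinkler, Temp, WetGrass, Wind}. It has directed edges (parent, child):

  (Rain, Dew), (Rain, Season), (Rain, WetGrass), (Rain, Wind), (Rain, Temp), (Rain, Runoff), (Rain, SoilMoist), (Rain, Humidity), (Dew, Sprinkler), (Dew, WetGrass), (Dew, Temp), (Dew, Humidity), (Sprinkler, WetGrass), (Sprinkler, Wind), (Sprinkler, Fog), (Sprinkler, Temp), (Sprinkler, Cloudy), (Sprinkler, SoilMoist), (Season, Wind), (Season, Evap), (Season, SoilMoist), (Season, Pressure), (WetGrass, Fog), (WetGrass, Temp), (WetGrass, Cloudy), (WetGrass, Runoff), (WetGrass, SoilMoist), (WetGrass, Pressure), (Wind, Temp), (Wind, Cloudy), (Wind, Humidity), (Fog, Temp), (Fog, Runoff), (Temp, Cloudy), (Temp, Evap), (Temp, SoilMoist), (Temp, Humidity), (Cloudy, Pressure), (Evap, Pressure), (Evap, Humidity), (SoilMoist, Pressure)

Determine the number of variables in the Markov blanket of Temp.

11

Recall MB(v) = parents ∪ children ∪ spouses, where spouses are the other parents of v's children.
Temp's parents: Dew, Fog, Rain, Sprinkler, WetGrass, Wind.
Children of Temp: Cloudy, Evap, Humidity, SoilMoist.
Co-parents of Temp (other parents of its children):
  Cloudy: Sprinkler, WetGrass, Wind
  Evap: Season
  SoilMoist: Rain, Season, Sprinkler, WetGrass
  Humidity: Dew, Evap, Rain, Wind
MB(Temp) = {Cloudy, Dew, Evap, Fog, Humidity, Rain, Season, SoilMoist, Sprinkler, WetGrass, Wind}, which has 11 nodes.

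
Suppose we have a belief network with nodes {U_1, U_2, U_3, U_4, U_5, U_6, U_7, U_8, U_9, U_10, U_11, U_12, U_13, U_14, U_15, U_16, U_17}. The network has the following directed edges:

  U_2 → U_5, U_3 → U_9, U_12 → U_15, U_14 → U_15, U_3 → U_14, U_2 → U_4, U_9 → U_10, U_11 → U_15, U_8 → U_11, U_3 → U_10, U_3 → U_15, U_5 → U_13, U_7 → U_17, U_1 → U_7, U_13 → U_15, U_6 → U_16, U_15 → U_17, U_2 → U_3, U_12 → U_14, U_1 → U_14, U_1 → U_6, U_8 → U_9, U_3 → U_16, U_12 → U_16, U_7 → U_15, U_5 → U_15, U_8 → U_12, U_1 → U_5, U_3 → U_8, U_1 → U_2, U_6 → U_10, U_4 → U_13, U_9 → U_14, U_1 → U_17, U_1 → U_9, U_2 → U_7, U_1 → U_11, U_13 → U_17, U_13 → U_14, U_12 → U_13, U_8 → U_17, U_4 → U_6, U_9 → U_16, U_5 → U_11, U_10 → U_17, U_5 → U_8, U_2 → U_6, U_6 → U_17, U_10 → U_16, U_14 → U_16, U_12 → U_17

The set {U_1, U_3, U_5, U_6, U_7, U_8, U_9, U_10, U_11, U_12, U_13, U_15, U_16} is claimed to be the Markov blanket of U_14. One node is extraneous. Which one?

U_8

U_14 has parents U_1, U_3, U_9, U_12, U_13.
U_14's children: U_15, U_16.
Parents of each child, excluding U_14:
  parents(U_15) \ {U_14} = {U_3, U_5, U_7, U_11, U_12, U_13}.
  parents(U_16) \ {U_14} = {U_3, U_6, U_9, U_10, U_12}.
MB(U_14) = {U_1, U_3, U_5, U_6, U_7, U_9, U_10, U_11, U_12, U_13, U_15, U_16}.
U_8 is neither a parent, child, nor co-parent of U_14, so it does not belong.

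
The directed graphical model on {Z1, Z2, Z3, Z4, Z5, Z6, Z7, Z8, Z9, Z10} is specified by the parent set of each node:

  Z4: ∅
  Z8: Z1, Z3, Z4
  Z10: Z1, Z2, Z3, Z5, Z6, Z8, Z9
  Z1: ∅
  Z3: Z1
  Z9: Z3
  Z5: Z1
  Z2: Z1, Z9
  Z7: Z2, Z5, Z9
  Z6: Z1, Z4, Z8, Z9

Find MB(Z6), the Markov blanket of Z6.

{Z1, Z2, Z3, Z4, Z5, Z8, Z9, Z10}

Children of Z6: Z10.
Z6's parents: Z1, Z4, Z8, Z9.
For each child, the remaining parents (spouses of Z6):
  Z10 also has parents Z1, Z2, Z3, Z5, Z8, Z9.
So the Markov blanket of Z6 is {Z1, Z2, Z3, Z4, Z5, Z8, Z9, Z10}.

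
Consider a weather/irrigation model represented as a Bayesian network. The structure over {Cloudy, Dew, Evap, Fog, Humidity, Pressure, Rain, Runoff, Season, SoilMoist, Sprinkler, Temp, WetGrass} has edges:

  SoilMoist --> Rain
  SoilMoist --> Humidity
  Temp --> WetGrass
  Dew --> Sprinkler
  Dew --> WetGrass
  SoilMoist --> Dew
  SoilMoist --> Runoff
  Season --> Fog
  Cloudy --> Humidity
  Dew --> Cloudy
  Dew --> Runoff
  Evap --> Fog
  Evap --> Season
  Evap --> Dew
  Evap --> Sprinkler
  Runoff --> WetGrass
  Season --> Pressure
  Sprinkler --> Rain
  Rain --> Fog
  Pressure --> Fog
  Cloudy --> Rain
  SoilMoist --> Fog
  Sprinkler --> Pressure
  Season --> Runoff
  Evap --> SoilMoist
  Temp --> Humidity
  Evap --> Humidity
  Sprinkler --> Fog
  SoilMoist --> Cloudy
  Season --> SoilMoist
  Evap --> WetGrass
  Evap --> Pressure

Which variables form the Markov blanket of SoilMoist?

{Cloudy, Dew, Evap, Fog, Humidity, Pressure, Rain, Runoff, Season, Sprinkler, Temp}

SoilMoist's parents: Evap, Season.
Ch(SoilMoist) = {Cloudy, Dew, Fog, Humidity, Rain, Runoff}.
Co-parents of SoilMoist (other parents of its children):
  Dew's other parent is Evap.
  Runoff also has parents Dew, Season.
  Cloudy's other parent is Dew.
  Rain's other parents are Cloudy, Sprinkler.
  parents(Humidity) \ {SoilMoist} = {Cloudy, Evap, Temp}.
  Fog's other parents are Evap, Pressure, Rain, Season, Sprinkler.
So the Markov blanket of SoilMoist is {Cloudy, Dew, Evap, Fog, Humidity, Pressure, Rain, Runoff, Season, Sprinkler, Temp}.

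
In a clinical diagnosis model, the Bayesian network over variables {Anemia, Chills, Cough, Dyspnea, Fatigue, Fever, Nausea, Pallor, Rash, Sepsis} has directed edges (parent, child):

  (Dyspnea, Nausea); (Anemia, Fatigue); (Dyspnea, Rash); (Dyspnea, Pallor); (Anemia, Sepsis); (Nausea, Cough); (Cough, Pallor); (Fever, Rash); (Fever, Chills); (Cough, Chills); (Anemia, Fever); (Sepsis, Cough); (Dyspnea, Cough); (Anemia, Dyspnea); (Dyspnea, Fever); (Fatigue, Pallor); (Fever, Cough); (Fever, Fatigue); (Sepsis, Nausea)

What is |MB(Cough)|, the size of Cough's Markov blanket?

Recall MB(v) = parents ∪ children ∪ spouses, where spouses are the other parents of v's children.
Pa(Cough) = {Dyspnea, Fever, Nausea, Sepsis}.
Ch(Cough) = {Chills, Pallor}.
Co-parents of Cough (other parents of its children):
  parents(Chills) \ {Cough} = {Fever}.
  parents(Pallor) \ {Cough} = {Dyspnea, Fatigue}.
MB(Cough) = {Chills, Dyspnea, Fatigue, Fever, Nausea, Pallor, Sepsis}, which has 7 nodes.

7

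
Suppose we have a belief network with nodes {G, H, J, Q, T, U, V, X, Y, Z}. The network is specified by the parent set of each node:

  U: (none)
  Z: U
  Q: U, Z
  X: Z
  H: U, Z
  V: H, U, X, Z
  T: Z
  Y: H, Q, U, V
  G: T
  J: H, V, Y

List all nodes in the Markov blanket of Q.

{H, U, V, Y, Z}

A node's Markov blanket = Pa ∪ Ch ∪ (parents of Ch other than the node itself).
Q has parents U, Z.
Q's children: Y.
Parents of each child, excluding Q:
  Y: H, U, V
So the Markov blanket of Q is {H, U, V, Y, Z}.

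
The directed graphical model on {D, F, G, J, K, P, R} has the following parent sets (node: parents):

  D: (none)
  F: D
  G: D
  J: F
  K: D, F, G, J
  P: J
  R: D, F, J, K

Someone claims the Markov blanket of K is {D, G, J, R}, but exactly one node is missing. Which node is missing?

F

Parents of K: D, F, G, J.
K has child R.
For each child, the remaining parents (spouses of K):
  R's other parents are D, F, J.
MB(K) = {D, F, G, J, R}.
Comparing with the claimed set, F is missing.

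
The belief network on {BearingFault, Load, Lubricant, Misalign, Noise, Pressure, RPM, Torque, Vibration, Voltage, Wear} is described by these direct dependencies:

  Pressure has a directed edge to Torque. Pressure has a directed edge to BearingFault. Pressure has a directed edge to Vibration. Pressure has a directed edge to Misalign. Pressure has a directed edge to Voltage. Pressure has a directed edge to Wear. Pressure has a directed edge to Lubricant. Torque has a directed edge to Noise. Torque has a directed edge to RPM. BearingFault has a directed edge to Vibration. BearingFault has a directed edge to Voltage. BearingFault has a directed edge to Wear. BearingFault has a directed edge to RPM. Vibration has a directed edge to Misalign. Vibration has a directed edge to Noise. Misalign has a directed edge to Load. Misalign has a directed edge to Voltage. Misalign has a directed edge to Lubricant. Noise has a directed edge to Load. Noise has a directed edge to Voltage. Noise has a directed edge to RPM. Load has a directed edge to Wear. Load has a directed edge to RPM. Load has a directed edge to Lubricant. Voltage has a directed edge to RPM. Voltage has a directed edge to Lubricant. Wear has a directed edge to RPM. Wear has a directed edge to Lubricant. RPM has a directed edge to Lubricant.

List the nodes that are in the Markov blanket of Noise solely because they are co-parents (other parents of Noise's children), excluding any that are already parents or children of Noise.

{BearingFault, Misalign, Pressure, Wear}

Children of Noise: Load, RPM, Voltage.
  Load: Misalign
  Voltage: BearingFault, Misalign, Pressure
  RPM: BearingFault, Load, Torque, Voltage, Wear
Excluding nodes already adjacent to Noise (Load, RPM, Torque, Vibration, Voltage), the co-parent-only contribution is {BearingFault, Misalign, Pressure, Wear}.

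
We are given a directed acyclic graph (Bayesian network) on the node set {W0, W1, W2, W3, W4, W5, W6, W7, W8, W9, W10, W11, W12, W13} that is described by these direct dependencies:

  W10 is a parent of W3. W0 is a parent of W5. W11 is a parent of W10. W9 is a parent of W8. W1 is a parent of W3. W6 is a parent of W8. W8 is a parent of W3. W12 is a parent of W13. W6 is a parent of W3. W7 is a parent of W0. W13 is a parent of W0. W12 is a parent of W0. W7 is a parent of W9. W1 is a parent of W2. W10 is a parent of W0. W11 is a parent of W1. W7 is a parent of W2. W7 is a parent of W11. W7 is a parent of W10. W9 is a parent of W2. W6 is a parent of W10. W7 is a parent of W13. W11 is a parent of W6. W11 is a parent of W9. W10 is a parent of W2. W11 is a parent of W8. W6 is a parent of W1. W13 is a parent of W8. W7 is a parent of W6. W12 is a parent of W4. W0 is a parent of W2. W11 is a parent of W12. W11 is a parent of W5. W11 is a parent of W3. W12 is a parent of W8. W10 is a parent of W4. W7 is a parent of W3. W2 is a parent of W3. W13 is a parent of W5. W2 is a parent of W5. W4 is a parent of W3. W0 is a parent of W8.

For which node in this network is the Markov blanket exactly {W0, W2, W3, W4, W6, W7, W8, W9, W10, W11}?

W1

The target node must have every member of {W0, W2, W3, W4, W6, W7, W8, W9, W10, W11} as a parent, child, or co-parent, and no others.
Parents of W1: W6, W11; children: W2, W3; co-parents: W0, W2, W4, W6, W7, W8, W9, W10, W11.
These exactly cover the given set, so the node is W1.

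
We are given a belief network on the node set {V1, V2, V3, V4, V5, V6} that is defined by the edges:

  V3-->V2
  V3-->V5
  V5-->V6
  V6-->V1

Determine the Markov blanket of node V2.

V2 has parent V3.
V2's children: none.
With no children, V2 has no spouses; the co-parent set is empty.
Taking the union gives {V3}.

{V3}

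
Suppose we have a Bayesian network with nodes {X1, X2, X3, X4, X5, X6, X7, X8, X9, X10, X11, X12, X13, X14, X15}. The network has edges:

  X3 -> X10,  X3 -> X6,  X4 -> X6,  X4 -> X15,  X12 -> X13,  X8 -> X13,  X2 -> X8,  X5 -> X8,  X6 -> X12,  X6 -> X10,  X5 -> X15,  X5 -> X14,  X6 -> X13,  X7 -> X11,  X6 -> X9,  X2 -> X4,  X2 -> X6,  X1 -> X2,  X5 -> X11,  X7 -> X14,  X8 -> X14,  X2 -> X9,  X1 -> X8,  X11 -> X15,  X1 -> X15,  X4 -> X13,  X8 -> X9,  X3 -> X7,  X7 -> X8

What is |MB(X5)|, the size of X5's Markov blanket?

X5's parents: none.
Children of X5: X8, X11, X14, X15.
For each child, the remaining parents (spouses of X5):
  X8 also has parents X1, X2, X7.
  parents(X11) \ {X5} = {X7}.
  parents(X14) \ {X5} = {X7, X8}.
  X15 also has parents X1, X4, X11.
MB(X5) = {X1, X2, X4, X7, X8, X11, X14, X15}, which has 8 nodes.

8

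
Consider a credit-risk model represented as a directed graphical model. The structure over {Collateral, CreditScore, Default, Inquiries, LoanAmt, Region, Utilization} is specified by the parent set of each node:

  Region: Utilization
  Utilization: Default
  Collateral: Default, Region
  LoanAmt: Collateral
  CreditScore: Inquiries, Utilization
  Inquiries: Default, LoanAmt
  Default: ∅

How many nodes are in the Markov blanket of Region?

3

Region's parents: Utilization.
Region's children: Collateral.
Parents of each child, excluding Region:
  Collateral: Default
MB(Region) = {Collateral, Default, Utilization}, which has 3 nodes.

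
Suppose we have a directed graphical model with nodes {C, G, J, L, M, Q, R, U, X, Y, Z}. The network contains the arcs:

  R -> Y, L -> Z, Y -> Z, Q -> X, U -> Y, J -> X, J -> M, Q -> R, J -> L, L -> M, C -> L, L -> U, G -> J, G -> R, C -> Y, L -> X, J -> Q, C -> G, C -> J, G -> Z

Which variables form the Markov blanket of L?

{C, G, J, M, Q, U, X, Y, Z}

Recall MB(v) = parents ∪ children ∪ spouses, where spouses are the other parents of v's children.
L's parents: C, J.
Ch(L) = {M, U, X, Z}.
Parents of each child, excluding L:
  M: J
  U: —
  X: J, Q
  Z: G, Y
Taking the union gives {C, G, J, M, Q, U, X, Y, Z}.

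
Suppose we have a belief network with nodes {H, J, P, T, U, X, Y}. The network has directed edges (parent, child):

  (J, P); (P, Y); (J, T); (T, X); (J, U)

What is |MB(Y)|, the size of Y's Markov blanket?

1

A node's Markov blanket = Pa ∪ Ch ∪ (parents of Ch other than the node itself).
Parents of Y: P.
Y's children: none.
Y has no children, so there are no co-parents.
MB(Y) = {P}, which has 1 node.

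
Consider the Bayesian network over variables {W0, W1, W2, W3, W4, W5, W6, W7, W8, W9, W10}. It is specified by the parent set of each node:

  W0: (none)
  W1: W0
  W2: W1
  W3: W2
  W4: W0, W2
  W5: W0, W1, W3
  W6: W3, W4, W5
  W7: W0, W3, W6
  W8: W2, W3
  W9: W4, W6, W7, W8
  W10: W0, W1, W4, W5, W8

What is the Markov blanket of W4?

{W0, W1, W2, W3, W5, W6, W7, W8, W9, W10}

Parents of W4: W0, W2.
Children of W4: W6, W9, W10.
Co-parents of W4 (other parents of its children):
  W6 also has parents W3, W5.
  parents(W9) \ {W4} = {W6, W7, W8}.
  W10's other parents are W0, W1, W5, W8.
Taking the union gives {W0, W1, W2, W3, W5, W6, W7, W8, W9, W10}.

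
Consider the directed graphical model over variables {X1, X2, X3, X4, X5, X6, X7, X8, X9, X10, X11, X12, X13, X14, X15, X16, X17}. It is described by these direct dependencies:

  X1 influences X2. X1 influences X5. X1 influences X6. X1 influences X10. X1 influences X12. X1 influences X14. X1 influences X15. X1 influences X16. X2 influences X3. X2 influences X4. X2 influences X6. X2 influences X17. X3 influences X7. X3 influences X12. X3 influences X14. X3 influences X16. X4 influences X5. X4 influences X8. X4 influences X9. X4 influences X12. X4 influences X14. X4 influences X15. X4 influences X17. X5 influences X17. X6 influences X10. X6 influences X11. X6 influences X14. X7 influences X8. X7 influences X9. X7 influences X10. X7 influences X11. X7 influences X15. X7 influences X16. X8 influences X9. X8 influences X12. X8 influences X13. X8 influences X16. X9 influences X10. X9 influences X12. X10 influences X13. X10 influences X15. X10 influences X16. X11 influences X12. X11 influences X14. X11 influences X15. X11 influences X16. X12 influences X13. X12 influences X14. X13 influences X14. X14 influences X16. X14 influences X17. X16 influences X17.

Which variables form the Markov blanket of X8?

{X1, X3, X4, X7, X9, X10, X11, X12, X13, X14, X16}

X8's parents: X4, X7.
Ch(X8) = {X9, X12, X13, X16}.
Parents of each child, excluding X8:
  parents(X9) \ {X8} = {X4, X7}.
  X12's other parents are X1, X3, X4, X9, X11.
  X13 also has parents X10, X12.
  X16's other parents are X1, X3, X7, X10, X11, X14.
So the Markov blanket of X8 is {X1, X3, X4, X7, X9, X10, X11, X12, X13, X14, X16}.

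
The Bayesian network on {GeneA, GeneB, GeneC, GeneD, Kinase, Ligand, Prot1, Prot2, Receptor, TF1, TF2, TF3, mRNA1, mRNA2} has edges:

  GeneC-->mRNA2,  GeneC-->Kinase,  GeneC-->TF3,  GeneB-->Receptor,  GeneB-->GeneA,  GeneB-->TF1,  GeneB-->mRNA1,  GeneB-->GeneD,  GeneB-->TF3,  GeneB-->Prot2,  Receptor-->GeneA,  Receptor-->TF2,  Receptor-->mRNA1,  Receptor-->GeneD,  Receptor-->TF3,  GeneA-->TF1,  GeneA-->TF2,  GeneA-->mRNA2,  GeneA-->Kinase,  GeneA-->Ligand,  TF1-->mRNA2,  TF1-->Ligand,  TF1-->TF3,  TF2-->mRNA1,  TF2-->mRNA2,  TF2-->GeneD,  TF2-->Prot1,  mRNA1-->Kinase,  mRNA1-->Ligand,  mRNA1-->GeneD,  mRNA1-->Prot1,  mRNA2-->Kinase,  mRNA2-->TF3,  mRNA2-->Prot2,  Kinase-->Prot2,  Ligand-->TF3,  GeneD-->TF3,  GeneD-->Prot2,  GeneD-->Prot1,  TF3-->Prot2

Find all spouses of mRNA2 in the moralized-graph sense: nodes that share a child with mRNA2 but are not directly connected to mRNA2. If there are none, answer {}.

{GeneB, GeneD, Ligand, Receptor, mRNA1}

Children of mRNA2: Kinase, Prot2, TF3.
  Kinase: GeneA, GeneC, mRNA1
  TF3: GeneB, GeneC, GeneD, Ligand, Receptor, TF1
  Prot2: GeneB, GeneD, Kinase, TF3
Excluding nodes already adjacent to mRNA2 (GeneA, GeneC, Kinase, Prot2, TF1, TF2, TF3), the co-parent-only contribution is {GeneB, GeneD, Ligand, Receptor, mRNA1}.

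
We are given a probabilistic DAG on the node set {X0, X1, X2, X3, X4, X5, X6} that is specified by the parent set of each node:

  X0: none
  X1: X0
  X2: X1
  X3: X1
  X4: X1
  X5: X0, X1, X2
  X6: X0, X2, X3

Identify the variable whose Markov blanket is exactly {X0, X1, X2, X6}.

X3

The target node must have every member of {X0, X1, X2, X6} as a parent, child, or co-parent, and no others.
Parents of X3: X1; children: X6; co-parents: X0, X2.
These exactly cover the given set, so the node is X3.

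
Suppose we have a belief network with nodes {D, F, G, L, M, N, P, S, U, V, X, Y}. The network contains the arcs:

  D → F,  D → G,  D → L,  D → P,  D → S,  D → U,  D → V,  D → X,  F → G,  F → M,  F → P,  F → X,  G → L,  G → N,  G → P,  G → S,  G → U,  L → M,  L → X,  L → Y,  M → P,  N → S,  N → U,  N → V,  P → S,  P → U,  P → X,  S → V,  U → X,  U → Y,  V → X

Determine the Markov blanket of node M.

Parents of M: F, L.
M's children: P.
Other parents of M's children:
  P also has parents D, F, G.
Union: {F, L} ∪ {P} ∪ {D, F, G} = {D, F, G, L, P}.

{D, F, G, L, P}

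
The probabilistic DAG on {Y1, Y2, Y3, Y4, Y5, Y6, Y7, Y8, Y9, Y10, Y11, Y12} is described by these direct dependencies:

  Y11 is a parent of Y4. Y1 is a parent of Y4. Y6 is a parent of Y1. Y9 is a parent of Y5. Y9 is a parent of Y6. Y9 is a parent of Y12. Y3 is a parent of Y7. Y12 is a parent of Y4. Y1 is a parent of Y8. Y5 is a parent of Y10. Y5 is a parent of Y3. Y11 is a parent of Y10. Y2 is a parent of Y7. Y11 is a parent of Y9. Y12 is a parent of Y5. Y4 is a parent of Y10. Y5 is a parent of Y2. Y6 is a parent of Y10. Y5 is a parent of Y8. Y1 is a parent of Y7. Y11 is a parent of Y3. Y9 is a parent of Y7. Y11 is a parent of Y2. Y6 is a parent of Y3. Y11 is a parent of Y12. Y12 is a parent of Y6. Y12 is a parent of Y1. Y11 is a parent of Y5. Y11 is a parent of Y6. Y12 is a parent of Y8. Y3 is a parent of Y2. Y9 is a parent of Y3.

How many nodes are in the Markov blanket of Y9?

8

The Markov blanket of a node is its parents, its children, and the other parents of its children.
Parents of Y9: Y11.
Ch(Y9) = {Y3, Y5, Y6, Y7, Y12}.
Co-parents of Y9 (other parents of its children):
  Y12: Y11
  Y5: Y11, Y12
  Y6: Y11, Y12
  Y3: Y5, Y6, Y11
  Y7: Y1, Y2, Y3
MB(Y9) = {Y1, Y2, Y3, Y5, Y6, Y7, Y11, Y12}, which has 8 nodes.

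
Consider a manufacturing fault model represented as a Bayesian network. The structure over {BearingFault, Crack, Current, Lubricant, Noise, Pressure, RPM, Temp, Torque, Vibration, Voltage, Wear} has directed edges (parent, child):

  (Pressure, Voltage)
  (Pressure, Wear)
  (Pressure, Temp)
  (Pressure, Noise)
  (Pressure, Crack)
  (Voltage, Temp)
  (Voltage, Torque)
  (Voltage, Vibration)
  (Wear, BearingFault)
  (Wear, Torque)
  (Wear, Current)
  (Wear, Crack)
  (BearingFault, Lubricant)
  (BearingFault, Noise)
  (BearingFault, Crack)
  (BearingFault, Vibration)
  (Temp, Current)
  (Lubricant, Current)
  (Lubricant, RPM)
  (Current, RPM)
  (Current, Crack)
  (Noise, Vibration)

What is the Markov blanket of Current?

{BearingFault, Crack, Lubricant, Pressure, RPM, Temp, Wear}

A node's Markov blanket = Pa ∪ Ch ∪ (parents of Ch other than the node itself).
Current has parents Lubricant, Temp, Wear.
Current has children Crack, RPM.
Other parents of Current's children:
  RPM's other parent is Lubricant.
  Crack's other parents are BearingFault, Pressure, Wear.
Union: {Lubricant, Temp, Wear} ∪ {Crack, RPM} ∪ {BearingFault, Lubricant, Pressure, Wear} = {BearingFault, Crack, Lubricant, Pressure, RPM, Temp, Wear}.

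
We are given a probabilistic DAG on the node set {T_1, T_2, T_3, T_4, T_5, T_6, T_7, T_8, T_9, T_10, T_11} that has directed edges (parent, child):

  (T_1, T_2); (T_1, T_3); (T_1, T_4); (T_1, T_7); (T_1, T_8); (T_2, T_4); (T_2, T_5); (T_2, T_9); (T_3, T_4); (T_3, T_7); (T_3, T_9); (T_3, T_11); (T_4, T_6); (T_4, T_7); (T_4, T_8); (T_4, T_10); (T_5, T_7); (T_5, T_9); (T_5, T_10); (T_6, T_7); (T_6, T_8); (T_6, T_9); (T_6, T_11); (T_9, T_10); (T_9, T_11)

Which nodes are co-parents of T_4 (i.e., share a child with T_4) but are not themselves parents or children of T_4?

Children of T_4: T_6, T_7, T_8, T_10.
  T_6 has no other parent.
  T_7's other parents are T_1, T_3, T_5, T_6.
  T_8 also has parents T_1, T_6.
  parents(T_10) \ {T_4} = {T_5, T_9}.
Excluding nodes already adjacent to T_4 (T_1, T_2, T_3, T_6, T_7, T_8, T_10), the co-parent-only contribution is {T_5, T_9}.

{T_5, T_9}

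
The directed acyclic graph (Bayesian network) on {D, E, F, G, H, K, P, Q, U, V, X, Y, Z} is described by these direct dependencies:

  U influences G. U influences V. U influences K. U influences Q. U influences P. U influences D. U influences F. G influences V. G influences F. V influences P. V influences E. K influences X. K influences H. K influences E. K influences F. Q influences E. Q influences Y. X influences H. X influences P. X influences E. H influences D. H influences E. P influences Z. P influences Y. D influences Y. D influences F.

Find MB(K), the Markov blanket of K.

{D, E, F, G, H, Q, U, V, X}

A node's Markov blanket = Pa ∪ Ch ∪ (parents of Ch other than the node itself).
K's parents: U.
Children of K: E, F, H, X.
For each child, the remaining parents (spouses of K):
  X: —
  H: X
  E: H, Q, V, X
  F: D, G, U
So the Markov blanket of K is {D, E, F, G, H, Q, U, V, X}.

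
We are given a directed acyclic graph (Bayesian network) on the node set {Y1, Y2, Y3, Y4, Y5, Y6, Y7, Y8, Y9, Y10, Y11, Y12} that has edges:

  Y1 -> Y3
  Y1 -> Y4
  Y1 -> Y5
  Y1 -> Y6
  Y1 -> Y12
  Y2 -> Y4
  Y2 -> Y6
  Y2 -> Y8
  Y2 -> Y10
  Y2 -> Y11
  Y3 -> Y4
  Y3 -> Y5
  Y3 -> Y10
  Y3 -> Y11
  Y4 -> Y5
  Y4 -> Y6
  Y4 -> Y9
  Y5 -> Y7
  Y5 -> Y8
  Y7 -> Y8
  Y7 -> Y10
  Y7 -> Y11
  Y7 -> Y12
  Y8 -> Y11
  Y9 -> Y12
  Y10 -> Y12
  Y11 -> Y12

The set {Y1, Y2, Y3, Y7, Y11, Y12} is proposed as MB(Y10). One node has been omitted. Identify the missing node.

By definition, MB(Y10) is built from Y10's parents, Y10's children, and the co-parents of Y10.
Y10's children: Y12.
Parents of Y10: Y2, Y3, Y7.
For each child, the remaining parents (spouses of Y10):
  parents(Y12) \ {Y10} = {Y1, Y7, Y9, Y11}.
MB(Y10) = {Y1, Y2, Y3, Y7, Y9, Y11, Y12}.
Comparing with the claimed set, Y9 is missing.

Y9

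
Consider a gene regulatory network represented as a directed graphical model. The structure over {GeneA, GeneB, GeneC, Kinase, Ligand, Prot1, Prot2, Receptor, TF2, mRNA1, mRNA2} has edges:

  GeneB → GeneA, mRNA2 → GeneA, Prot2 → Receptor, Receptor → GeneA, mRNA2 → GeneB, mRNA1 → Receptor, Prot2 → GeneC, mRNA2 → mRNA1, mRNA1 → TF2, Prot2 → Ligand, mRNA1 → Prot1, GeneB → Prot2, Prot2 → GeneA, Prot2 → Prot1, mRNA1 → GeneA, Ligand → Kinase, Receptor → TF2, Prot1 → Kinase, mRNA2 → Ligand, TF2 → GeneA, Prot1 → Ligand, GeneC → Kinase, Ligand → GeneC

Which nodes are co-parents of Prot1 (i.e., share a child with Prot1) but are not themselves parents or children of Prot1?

{GeneC, mRNA2}

Children of Prot1: Kinase, Ligand.
  Ligand's other parents are Prot2, mRNA2.
  parents(Kinase) \ {Prot1} = {GeneC, Ligand}.
Excluding nodes already adjacent to Prot1 (Kinase, Ligand, Prot2, mRNA1), the co-parent-only contribution is {GeneC, mRNA2}.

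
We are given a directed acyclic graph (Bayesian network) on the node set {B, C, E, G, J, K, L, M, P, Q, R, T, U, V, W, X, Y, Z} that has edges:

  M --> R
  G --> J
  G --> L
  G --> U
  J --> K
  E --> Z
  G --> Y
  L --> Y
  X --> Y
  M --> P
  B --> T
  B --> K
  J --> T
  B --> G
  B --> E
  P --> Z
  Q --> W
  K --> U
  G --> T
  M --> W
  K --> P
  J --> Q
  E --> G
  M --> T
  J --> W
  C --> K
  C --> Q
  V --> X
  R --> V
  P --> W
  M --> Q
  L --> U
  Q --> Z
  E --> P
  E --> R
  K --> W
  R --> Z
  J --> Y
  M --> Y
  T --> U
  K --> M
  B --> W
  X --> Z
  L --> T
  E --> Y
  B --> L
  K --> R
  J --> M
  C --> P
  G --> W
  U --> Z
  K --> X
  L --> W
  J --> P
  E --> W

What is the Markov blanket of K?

K's children: M, P, R, U, W, X.
K's parents: B, C, J.
For each child, the remaining parents (spouses of K):
  M also has parent J.
  parents(P) \ {K} = {C, E, J, M}.
  R also has parents E, M.
  parents(U) \ {K} = {G, L, T}.
  W also has parents B, E, G, J, L, M, P, Q.
  X also has parent V.
MB(K) = {B, C, E, G, J, L, M, P, Q, R, T, U, V, W, X}.

{B, C, E, G, J, L, M, P, Q, R, T, U, V, W, X}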